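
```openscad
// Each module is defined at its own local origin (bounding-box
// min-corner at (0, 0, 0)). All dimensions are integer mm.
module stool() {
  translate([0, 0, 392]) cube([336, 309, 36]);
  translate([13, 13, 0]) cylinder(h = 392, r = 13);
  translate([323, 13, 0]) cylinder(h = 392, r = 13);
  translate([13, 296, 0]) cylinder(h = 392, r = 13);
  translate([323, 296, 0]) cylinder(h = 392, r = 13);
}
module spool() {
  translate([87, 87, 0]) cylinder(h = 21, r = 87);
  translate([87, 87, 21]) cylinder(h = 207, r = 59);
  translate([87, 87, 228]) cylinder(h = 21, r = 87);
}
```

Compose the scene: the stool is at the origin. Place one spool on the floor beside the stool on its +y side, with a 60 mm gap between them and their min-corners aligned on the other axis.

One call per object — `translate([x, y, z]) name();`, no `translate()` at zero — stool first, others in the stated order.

stool();
translate([0, 369, 0]) spool();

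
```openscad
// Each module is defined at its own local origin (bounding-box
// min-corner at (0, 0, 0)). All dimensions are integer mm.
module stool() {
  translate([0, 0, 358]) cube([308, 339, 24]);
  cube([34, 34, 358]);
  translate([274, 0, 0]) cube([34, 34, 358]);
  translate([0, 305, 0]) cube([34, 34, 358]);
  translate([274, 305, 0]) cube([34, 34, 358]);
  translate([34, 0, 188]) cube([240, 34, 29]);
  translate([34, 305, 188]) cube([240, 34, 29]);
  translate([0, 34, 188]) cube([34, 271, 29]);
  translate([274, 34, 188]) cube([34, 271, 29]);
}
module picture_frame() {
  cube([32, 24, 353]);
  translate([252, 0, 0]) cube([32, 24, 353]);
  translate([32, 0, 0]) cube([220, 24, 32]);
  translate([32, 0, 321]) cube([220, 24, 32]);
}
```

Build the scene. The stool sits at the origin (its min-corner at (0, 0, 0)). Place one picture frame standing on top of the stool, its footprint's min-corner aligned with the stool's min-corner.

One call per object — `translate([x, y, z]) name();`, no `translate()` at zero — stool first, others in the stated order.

stool();
translate([0, 0, 382]) picture_frame();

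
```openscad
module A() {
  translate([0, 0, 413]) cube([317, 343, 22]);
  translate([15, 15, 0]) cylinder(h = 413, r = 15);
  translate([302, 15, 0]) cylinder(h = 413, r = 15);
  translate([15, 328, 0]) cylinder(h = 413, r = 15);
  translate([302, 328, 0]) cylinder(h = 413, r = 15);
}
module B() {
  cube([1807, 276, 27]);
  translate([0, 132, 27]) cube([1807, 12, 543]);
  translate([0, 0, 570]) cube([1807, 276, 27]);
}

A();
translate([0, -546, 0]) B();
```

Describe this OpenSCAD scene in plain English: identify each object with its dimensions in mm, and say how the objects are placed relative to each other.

A is a four-legged stool. The seat is a 317×343×22 mm slab whose top surface is at z = 435 mm; four round legs, each 30 mm in diameter, run from the floor (z = 0) to the underside of the seat, each leg's axis is inset half a diameter from the nearest pair of seat edges (so the leg's bounding box is flush with the corner).

B is an I-beam lying along x, 1807 mm long. Overall section height 597 mm. Two flanges 276 mm wide (y) and 27 mm thick, one on the floor and one at the top; a web 12 mm thick runs between them, centred on the flange width.

The I-beam is on the floor beside the stool on its −y side.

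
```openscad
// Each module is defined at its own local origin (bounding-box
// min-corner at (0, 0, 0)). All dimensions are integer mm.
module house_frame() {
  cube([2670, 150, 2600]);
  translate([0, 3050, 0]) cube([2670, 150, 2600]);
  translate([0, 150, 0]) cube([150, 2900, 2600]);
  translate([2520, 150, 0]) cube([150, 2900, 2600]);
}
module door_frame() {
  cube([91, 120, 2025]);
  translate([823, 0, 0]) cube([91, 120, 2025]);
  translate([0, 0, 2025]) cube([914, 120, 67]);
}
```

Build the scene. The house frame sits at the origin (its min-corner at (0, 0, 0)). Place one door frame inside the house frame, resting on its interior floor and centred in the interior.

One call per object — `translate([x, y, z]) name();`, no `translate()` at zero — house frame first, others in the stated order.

house_frame();
translate([878, 1540, 0]) door_frame();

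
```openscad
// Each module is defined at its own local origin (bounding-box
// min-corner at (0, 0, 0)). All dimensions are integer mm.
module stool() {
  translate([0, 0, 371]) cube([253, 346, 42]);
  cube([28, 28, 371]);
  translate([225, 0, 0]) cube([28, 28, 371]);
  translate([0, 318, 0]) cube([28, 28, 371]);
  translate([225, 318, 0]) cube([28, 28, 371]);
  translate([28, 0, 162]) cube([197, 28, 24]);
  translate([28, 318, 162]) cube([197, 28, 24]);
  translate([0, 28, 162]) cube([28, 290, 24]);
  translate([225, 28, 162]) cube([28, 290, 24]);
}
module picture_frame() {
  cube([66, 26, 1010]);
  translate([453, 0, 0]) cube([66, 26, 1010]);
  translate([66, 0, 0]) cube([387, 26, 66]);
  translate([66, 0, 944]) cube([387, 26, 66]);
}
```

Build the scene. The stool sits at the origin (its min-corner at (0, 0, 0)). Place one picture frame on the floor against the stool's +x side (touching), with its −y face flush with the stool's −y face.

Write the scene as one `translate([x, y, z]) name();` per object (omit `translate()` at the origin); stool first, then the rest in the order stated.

stool();
translate([253, 0, 0]) picture_frame();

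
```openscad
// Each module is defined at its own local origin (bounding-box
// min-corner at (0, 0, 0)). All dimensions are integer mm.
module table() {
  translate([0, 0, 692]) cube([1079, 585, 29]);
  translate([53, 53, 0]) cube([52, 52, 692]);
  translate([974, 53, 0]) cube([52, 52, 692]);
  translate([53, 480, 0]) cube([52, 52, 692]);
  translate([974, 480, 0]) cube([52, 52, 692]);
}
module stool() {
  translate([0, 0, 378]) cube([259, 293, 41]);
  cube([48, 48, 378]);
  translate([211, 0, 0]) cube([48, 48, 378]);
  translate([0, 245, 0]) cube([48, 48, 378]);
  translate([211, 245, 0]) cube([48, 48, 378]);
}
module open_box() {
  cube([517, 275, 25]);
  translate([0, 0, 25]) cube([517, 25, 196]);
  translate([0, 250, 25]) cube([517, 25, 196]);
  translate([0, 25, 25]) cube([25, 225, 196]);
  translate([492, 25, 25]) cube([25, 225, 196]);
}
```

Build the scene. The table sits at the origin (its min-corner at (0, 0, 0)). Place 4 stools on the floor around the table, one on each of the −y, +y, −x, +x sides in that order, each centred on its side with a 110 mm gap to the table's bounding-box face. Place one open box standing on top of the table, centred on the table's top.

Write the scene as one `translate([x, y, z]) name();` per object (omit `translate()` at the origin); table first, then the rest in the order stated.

table();
translate([410, -403, 0]) stool();
translate([410, 695, 0]) stool();
translate([-369, 146, 0]) stool();
translate([1189, 146, 0]) stool();
translate([281, 155, 721]) open_box();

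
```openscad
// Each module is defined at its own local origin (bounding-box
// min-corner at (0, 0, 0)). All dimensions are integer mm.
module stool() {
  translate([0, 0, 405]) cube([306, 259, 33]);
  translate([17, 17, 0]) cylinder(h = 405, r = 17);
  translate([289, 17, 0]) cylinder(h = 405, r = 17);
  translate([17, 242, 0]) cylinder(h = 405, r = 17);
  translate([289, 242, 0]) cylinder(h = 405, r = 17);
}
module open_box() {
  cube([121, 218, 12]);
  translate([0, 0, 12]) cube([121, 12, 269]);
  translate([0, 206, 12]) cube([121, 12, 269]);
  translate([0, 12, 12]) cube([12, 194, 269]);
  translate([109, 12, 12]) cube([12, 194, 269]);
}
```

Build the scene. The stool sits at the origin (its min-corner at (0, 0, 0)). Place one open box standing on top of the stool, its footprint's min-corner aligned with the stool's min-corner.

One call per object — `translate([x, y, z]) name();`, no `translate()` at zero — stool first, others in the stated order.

stool();
translate([0, 0, 438]) open_box();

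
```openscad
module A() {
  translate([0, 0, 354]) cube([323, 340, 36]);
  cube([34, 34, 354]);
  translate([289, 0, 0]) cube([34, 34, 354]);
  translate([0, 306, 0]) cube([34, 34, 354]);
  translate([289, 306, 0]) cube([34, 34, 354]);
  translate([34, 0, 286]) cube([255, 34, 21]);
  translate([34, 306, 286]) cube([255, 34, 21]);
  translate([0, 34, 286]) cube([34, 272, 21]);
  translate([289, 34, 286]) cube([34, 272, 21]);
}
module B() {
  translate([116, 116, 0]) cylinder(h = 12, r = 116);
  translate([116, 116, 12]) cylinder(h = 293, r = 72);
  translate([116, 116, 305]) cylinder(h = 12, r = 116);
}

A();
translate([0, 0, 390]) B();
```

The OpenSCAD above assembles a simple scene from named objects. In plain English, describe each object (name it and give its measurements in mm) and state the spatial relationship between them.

A is a four-legged stool. The seat is 323×340 mm, 36 mm thick, top at z = 390 mm. It stands on four square legs, each 34×34 mm in cross-section, from z = 0 to the seat underside, each flush with a corner of the seat. Four stretchers, 34 mm wide and 21 mm tall, connect adjacent legs with their undersides at z = 286 mm, each running between the inner faces of the legs it joins and aligned with the legs' outer faces on the other axis.

B is a spool: two coaxial disc flanges of radius 116 mm and thickness 12 mm, joined by a core cylinder of radius 72 mm and height 293 mm. The lower flange rests on z = 0 and the three cylinders share a vertical axis.

The spool is on top of the stool.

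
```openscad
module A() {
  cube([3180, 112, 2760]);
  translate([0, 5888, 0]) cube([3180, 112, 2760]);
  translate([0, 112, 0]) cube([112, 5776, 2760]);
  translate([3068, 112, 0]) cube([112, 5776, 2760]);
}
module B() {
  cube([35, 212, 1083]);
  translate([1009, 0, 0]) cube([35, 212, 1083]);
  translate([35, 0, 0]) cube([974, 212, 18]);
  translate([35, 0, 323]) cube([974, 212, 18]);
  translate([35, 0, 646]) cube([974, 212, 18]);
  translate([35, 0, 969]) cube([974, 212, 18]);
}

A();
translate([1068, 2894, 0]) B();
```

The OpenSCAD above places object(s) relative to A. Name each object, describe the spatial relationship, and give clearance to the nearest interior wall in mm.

Clearances: x = 956, y = 2782; minimum 956 mm.

A is a house frame. B is a bookshelf. The bookshelf sits inside the house frame, centred. The clearance to the nearest interior wall is 956 mm.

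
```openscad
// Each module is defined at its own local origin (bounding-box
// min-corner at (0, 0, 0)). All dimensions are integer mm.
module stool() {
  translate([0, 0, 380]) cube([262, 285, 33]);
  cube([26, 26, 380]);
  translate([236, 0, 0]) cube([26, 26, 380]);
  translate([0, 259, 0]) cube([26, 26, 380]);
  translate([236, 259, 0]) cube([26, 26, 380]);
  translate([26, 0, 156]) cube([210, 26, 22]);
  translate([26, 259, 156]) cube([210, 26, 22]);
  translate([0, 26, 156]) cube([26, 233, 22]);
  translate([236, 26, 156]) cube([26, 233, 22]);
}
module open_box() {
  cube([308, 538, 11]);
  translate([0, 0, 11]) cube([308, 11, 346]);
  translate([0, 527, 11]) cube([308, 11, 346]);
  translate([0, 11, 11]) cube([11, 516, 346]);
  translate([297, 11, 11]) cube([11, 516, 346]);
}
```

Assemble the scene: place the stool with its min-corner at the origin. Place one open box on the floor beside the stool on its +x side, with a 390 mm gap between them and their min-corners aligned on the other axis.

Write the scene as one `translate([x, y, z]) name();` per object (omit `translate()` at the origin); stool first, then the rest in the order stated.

stool();
translate([652, 0, 0]) open_box();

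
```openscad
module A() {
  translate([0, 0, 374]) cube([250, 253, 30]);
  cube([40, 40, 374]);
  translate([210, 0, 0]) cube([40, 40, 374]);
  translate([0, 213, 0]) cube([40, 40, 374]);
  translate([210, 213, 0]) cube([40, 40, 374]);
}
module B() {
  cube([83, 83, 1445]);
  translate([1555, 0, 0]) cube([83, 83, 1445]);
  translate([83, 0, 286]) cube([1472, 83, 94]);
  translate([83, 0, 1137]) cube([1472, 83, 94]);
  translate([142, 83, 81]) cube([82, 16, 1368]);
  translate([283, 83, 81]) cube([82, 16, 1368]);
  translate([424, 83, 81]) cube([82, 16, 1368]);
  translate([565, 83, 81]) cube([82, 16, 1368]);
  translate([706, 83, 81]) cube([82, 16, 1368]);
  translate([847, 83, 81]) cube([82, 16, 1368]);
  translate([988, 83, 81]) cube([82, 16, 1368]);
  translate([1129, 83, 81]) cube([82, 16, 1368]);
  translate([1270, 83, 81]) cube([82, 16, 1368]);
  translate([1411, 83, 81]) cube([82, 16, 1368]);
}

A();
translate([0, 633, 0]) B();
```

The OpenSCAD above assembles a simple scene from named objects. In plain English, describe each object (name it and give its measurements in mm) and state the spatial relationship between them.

A is a four-legged stool. The seat is 250×253 mm, 30 mm thick, top at z = 404 mm. It stands on four square legs, each 40×40 mm in cross-section, from z = 0 to the seat underside, each flush with a corner of the seat.

B is a fence section. Two 83×83 mm posts, 1445 mm tall, stand on the floor with a clear span of 1472 mm between their inner faces. Two horizontal rails of 83×94 mm section span the gap between the posts with their undersides at z = 286 mm and z = 1137 mm, flush with the posts' −y face. 10 pickets, each 82 mm wide, 16 mm thick and 1368 mm tall, are fixed to the +y face of the rails with their bottoms at z = 81 mm, evenly spaced across the span with equal gaps (rounded down to the nearest mm) at the −x end and between each pair — any rounding remainder accumulates at the +x end.

The fence section is on the floor beside the stool on its +y side.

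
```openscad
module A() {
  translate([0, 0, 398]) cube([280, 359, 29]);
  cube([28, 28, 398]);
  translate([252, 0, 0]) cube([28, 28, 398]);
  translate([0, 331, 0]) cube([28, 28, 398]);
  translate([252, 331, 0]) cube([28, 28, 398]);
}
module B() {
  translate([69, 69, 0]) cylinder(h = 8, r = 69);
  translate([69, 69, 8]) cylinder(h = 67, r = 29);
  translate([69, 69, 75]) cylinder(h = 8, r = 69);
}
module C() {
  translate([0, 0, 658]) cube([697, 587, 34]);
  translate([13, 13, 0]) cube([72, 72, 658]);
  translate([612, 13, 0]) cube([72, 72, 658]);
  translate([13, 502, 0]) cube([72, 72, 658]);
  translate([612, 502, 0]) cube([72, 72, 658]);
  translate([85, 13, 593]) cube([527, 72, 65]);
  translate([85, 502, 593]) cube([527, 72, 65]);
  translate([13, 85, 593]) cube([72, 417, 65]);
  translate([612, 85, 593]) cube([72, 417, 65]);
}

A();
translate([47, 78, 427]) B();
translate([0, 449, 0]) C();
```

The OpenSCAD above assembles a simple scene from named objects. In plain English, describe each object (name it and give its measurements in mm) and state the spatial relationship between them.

A is a four-legged stool. The seat is 280×359 mm, 29 mm thick, top at z = 427 mm. It stands on four square legs, each 28×28 mm in cross-section, from z = 0 to the seat underside, each flush with a corner of the seat.

B is a spool: two coaxial disc flanges of radius 69 mm and thickness 8 mm, joined by a core cylinder of radius 29 mm and height 67 mm. The lower flange rests on z = 0 and the three cylinders share a vertical axis.

C is a table with a 697×587 mm rectangular top, 34 mm thick, top surface at z = 692 mm, supported by four 72×72 mm square legs, each inset 13 mm from the nearest pair of top edges, running from the floor. Four apron rails, 72 mm thick and 65 mm tall, run between adjacent legs with their top edges flush with the underside of the top and their outer faces flush with the legs' outer faces.

The spool is on top of the stool. The table is on the floor beside the stool on its +y side.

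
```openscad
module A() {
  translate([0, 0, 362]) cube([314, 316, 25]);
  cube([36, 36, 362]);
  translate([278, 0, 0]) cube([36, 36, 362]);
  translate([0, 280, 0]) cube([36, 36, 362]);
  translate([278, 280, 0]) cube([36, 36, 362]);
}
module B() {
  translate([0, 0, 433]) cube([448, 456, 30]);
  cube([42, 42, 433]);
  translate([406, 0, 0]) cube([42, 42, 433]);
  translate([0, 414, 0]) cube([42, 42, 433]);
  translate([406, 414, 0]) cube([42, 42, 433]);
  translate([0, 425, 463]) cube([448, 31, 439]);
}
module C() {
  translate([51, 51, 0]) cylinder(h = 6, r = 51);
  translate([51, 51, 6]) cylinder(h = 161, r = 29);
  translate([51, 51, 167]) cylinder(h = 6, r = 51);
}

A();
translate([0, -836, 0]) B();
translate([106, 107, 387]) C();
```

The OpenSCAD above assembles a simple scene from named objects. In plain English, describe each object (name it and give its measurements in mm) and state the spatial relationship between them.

A is a four-legged stool. The seat is 314×316 mm, 25 mm thick, top at z = 387 mm. It stands on four square legs, each 36×36 mm in cross-section, from z = 0 to the seat underside, each flush with a corner of the seat.

B is a chair: 448×456 mm seat, 30 mm thick, top at z = 463 mm, on four 42 mm square corner legs flush with the seat edges. A 31 mm thick backrest slab spans the full seat width, extending 439 mm above the seat top, its back face flush with the seat's +y edge.

C is a spool: two coaxial disc flanges of radius 51 mm and thickness 6 mm, joined by a core cylinder of radius 29 mm and height 161 mm. The lower flange rests on z = 0 and the three cylinders share a vertical axis.

The chair is on the floor beside the stool on its −y side. The spool is on top of the stool, centred.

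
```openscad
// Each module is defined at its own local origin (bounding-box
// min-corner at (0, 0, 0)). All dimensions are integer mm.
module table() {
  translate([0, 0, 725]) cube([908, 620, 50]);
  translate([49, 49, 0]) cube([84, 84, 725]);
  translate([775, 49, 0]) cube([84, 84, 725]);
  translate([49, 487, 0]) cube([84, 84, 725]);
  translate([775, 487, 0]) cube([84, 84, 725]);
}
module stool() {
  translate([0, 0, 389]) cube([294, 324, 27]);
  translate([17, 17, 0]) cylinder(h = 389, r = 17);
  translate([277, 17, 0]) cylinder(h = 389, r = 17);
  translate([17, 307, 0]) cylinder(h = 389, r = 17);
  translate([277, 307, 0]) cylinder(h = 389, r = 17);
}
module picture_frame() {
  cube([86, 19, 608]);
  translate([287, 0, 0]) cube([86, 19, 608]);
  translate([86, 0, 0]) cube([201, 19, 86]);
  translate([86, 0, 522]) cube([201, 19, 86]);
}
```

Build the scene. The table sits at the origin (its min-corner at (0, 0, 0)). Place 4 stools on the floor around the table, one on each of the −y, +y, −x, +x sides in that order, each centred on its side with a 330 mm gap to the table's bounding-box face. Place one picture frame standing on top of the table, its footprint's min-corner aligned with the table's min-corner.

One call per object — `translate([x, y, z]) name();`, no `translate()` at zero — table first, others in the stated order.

table();
translate([307, -654, 0]) stool();
translate([307, 950, 0]) stool();
translate([-624, 148, 0]) stool();
translate([1238, 148, 0]) stool();
translate([0, 0, 775]) picture_frame();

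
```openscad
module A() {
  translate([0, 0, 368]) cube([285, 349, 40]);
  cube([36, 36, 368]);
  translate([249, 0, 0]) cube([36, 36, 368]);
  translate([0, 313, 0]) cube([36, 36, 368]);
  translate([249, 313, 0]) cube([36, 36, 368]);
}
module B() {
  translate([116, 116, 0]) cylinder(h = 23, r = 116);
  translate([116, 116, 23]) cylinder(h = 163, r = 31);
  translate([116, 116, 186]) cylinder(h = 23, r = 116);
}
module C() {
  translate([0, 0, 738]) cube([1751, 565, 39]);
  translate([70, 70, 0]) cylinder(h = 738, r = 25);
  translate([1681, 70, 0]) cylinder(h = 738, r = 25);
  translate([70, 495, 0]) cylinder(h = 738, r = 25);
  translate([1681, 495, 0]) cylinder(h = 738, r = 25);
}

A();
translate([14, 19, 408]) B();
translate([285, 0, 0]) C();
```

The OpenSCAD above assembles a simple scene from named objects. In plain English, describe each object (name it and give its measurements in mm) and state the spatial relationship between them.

A is a simple wooden stool: a rectangular seat 285 mm (x) by 349 mm (y), 40 mm thick, top face at z = 408 mm, on four square legs, each 36×36 mm in cross-section. The legs rest on z = 0, each flush with a corner of the seat.

B is a spool: two coaxial disc flanges of radius 116 mm and thickness 23 mm, joined by a core cylinder of radius 31 mm and height 163 mm. The lower flange rests on z = 0 and the three cylinders share a vertical axis.

C is a table with a 1751×565 mm rectangular top, 39 mm thick, top surface at z = 777 mm, supported by four round legs of 50 mm diameter, each leg's bounding box inset 45 mm from the nearest pair of top edges, running from the floor.

The spool is on top of the stool. The table is against the stool's +x side, with their −y faces flush.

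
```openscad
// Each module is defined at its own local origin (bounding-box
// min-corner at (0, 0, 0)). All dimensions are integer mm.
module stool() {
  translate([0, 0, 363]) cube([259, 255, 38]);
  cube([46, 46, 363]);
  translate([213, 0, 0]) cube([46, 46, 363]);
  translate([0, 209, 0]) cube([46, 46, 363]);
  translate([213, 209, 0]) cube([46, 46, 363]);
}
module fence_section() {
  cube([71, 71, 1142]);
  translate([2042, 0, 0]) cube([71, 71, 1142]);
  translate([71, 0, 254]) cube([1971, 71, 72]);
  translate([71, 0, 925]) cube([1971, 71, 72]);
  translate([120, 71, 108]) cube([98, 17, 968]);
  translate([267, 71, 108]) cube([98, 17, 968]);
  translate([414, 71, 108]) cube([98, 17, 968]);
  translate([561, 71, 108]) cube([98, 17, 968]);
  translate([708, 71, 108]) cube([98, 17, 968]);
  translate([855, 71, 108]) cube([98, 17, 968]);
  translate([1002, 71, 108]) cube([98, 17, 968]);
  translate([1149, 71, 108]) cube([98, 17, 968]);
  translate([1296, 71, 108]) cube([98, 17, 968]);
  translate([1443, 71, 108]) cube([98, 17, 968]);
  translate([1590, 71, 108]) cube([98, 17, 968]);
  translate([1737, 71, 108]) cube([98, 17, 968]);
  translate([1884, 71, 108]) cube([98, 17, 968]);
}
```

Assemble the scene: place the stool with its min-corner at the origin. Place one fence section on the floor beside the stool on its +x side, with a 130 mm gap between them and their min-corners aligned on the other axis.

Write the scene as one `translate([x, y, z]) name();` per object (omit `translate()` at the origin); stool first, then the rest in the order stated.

stool();
translate([389, 0, 0]) fence_section();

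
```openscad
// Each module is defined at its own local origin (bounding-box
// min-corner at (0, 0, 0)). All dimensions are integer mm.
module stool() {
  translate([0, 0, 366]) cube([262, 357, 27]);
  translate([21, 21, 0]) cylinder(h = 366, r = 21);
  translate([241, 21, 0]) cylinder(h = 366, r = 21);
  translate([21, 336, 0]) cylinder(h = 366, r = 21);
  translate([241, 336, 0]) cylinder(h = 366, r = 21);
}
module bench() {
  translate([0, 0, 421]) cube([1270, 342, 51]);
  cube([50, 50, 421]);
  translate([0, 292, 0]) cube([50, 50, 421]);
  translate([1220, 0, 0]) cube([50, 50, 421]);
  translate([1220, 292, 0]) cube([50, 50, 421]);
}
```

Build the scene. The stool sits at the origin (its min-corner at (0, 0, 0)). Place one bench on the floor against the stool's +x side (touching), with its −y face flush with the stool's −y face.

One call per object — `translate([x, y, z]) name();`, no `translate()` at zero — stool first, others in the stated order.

stool();
translate([262, 0, 0]) bench();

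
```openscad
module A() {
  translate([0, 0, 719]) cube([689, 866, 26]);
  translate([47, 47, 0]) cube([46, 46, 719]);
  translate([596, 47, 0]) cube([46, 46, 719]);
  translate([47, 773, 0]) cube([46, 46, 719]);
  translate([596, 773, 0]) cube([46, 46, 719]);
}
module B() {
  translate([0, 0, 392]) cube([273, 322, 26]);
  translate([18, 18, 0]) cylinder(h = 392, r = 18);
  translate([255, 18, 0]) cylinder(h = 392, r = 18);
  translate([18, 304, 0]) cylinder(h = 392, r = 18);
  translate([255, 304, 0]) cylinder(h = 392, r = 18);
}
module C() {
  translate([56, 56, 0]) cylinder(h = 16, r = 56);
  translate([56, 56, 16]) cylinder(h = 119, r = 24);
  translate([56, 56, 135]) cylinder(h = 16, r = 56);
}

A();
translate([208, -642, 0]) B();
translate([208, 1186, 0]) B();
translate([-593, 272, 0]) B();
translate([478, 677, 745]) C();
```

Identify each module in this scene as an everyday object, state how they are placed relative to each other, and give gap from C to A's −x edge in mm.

The spool's min-x is at 478; the table's min-x is 0; gap = 478 mm.

A is a table. B is a stool. C is a spool. Three stools sit around the table at the −y, +y, −x sides. The spool is on top of the table. The gap from the spool to the table's −x edge is 478 mm.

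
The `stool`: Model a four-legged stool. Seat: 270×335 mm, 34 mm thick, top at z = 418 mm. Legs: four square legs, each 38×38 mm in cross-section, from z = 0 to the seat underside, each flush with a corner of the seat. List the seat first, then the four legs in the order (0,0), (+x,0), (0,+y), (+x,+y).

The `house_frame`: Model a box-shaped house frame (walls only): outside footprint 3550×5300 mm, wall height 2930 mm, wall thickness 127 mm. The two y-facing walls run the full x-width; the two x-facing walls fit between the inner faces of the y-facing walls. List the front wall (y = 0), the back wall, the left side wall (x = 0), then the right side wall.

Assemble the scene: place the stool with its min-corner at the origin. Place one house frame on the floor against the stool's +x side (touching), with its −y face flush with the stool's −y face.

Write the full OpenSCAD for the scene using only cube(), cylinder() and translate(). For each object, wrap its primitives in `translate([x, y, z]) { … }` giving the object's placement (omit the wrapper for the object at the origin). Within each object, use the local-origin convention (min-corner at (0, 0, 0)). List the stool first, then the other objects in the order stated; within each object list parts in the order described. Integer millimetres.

translate([0, 0, 384]) cube([270, 335, 34]);
cube([38, 38, 384]);
translate([232, 0, 0]) cube([38, 38, 384]);
translate([0, 297, 0]) cube([38, 38, 384]);
translate([232, 297, 0]) cube([38, 38, 384]);
translate([270, 0, 0]) {
  cube([3550, 127, 2930]);
  translate([0, 5173, 0]) cube([3550, 127, 2930]);
  translate([0, 127, 0]) cube([127, 5046, 2930]);
  translate([3423, 127, 0]) cube([127, 5046, 2930]);
}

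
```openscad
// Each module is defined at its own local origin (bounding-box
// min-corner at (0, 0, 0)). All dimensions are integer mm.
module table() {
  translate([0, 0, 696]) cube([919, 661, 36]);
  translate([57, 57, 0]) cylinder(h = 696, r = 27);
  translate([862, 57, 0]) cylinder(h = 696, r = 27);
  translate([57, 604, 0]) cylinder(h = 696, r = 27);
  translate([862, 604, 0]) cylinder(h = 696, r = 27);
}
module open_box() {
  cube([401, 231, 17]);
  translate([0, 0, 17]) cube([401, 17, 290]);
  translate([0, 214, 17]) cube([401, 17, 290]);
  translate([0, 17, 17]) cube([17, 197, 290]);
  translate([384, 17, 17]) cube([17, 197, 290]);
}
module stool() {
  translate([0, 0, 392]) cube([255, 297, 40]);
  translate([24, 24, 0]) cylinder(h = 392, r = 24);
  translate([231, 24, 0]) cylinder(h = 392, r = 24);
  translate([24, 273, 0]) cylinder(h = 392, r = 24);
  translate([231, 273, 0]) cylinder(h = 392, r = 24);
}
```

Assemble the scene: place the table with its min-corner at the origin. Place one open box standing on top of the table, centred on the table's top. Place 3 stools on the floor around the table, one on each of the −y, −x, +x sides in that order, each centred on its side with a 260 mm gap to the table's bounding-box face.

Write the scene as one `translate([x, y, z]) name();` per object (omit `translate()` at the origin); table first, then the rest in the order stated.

table();
translate([259, 215, 732]) open_box();
translate([332, -557, 0]) stool();
translate([-515, 182, 0]) stool();
translate([1179, 182, 0]) stool();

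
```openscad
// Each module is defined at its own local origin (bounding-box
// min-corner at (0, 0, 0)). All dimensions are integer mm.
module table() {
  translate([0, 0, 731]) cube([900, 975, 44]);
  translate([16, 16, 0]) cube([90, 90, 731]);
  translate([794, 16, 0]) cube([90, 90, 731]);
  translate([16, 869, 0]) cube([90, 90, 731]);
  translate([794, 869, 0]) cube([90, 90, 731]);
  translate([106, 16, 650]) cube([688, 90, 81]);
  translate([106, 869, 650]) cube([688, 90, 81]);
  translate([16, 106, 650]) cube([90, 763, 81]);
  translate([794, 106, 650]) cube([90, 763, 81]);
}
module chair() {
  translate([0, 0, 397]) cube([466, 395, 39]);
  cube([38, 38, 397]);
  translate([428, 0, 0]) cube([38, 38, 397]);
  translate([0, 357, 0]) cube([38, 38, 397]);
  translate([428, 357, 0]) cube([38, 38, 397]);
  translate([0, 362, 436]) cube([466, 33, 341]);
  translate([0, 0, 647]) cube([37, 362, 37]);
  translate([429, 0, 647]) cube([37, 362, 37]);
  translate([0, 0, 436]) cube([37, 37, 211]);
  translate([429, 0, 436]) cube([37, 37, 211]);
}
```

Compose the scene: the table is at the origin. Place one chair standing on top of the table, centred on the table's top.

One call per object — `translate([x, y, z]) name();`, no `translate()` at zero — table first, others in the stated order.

table();
translate([217, 290, 775]) chair();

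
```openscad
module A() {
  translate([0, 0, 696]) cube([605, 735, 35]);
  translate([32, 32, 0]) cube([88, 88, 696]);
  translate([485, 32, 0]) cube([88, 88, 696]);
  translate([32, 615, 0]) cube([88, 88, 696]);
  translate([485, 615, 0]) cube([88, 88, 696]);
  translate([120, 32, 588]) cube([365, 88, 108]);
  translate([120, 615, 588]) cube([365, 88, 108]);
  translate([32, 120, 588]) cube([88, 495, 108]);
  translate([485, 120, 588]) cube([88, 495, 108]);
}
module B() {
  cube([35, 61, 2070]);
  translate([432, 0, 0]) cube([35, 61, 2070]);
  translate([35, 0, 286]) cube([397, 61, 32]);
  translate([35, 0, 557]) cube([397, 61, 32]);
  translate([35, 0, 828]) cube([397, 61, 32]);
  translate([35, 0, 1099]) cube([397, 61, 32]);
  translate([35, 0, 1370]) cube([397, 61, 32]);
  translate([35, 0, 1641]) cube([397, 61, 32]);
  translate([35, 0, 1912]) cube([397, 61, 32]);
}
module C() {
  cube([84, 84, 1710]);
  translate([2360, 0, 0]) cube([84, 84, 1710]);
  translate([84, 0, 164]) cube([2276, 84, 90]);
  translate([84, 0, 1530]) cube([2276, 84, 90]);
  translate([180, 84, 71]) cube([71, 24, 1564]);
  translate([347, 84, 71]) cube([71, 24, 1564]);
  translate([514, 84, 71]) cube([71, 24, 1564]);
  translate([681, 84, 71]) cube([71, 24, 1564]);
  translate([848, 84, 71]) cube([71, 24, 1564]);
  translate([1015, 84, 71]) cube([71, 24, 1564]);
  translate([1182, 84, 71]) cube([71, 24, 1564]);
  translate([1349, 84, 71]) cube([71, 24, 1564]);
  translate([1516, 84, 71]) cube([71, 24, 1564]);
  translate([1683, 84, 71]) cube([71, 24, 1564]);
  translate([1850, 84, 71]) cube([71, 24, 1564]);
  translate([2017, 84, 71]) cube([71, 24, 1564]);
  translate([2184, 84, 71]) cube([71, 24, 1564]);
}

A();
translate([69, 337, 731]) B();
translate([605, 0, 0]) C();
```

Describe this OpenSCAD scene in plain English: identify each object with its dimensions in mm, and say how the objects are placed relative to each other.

A is a rectangular dining table. The top is 605×735×35 mm with its upper surface at z = 731 mm. It stands on four 88×88 mm square legs, each inset 32 mm from the nearest pair of top edges, running from the floor to the underside of the top. Four apron rails, 88 mm thick and 108 mm tall, run between adjacent legs with their top edges flush with the underside of the top and their outer faces flush with the legs' outer faces.

B is a wooden ladder with two side rails of 35×61 mm section and 2070 mm height, set 467 mm apart overall. Between them run 7 rectangular rungs (61 mm deep, 32 mm thick), front faces flush with the rails' −y face. The bottom of the first rung is 286 mm above the floor and each subsequent rung is 271 mm higher than the one below.

C is a fence section. Two 84×84 mm posts, 1710 mm tall, stand on the floor with a clear span of 2276 mm between their inner faces. Two horizontal rails of 84×90 mm section span the gap between the posts with their undersides at z = 164 mm and z = 1530 mm, flush with the posts' −y face. 13 pickets, each 71 mm wide, 24 mm thick and 1564 mm tall, are fixed to the +y face of the rails with their bottoms at z = 71 mm, evenly spaced across the span with equal gaps (rounded down to the nearest mm) at the −x end and between each pair — any rounding remainder accumulates at the +x end.

The ladder is on top of the table, centred. The fence section is against the table's +x side, with their −y faces flush.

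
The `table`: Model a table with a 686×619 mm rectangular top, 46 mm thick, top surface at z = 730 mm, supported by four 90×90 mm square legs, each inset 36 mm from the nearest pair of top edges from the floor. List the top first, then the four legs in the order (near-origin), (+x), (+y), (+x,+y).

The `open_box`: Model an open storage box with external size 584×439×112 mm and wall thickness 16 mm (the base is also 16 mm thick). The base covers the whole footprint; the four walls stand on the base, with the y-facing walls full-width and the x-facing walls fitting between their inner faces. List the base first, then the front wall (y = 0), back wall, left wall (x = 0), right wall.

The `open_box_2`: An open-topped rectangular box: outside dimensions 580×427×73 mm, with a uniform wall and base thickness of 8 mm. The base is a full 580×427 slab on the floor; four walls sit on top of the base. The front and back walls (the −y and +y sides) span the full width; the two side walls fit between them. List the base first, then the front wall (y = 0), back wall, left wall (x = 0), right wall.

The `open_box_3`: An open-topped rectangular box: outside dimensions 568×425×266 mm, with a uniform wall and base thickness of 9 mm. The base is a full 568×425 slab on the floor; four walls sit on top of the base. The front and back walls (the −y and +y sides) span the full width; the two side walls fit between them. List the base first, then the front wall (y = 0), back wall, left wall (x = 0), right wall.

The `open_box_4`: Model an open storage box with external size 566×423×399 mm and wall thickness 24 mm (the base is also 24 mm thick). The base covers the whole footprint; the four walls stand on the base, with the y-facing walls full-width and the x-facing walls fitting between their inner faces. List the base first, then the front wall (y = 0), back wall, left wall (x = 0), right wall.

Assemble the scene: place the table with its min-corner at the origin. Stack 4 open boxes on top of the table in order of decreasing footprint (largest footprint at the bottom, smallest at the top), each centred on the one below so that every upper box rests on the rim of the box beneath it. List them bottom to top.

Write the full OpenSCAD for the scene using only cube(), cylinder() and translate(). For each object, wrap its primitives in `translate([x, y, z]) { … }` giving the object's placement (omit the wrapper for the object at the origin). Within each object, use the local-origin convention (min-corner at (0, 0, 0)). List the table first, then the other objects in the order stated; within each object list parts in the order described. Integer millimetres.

translate([0, 0, 684]) cube([686, 619, 46]);
translate([36, 36, 0]) cube([90, 90, 684]);
translate([560, 36, 0]) cube([90, 90, 684]);
translate([36, 493, 0]) cube([90, 90, 684]);
translate([560, 493, 0]) cube([90, 90, 684]);
translate([51, 90, 730]) {
  cube([584, 439, 16]);
  translate([0, 0, 16]) cube([584, 16, 96]);
  translate([0, 423, 16]) cube([584, 16, 96]);
  translate([0, 16, 16]) cube([16, 407, 96]);
  translate([568, 16, 16]) cube([16, 407, 96]);
}
translate([53, 96, 842]) {
  cube([580, 427, 8]);
  translate([0, 0, 8]) cube([580, 8, 65]);
  translate([0, 419, 8]) cube([580, 8, 65]);
  translate([0, 8, 8]) cube([8, 411, 65]);
  translate([572, 8, 8]) cube([8, 411, 65]);
}
translate([59, 97, 915]) {
  cube([568, 425, 9]);
  translate([0, 0, 9]) cube([568, 9, 257]);
  translate([0, 416, 9]) cube([568, 9, 257]);
  translate([0, 9, 9]) cube([9, 407, 257]);
  translate([559, 9, 9]) cube([9, 407, 257]);
}
translate([60, 98, 1181]) {
  cube([566, 423, 24]);
  translate([0, 0, 24]) cube([566, 24, 375]);
  translate([0, 399, 24]) cube([566, 24, 375]);
  translate([0, 24, 24]) cube([24, 375, 375]);
  translate([542, 24, 24]) cube([24, 375, 375]);
}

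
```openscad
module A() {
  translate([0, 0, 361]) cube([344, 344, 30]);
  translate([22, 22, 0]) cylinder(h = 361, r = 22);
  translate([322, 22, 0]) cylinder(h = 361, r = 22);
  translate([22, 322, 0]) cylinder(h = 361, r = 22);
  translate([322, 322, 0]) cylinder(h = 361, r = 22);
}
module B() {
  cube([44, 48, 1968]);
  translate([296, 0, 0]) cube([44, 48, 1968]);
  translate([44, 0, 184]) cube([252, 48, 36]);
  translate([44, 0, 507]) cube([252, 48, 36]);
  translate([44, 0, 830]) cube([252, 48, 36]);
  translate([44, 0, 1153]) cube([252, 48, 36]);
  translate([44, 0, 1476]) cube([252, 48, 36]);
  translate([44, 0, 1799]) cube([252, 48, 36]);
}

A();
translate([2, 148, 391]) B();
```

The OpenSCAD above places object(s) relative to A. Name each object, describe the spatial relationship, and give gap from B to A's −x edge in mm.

A is a stool. B is a ladder. The ladder is on top of the stool, centred. The gap from the ladder to the stool's −x edge is 2 mm.

The ladder's min-x is at 2; the stool's min-x is 0; gap = 2 mm.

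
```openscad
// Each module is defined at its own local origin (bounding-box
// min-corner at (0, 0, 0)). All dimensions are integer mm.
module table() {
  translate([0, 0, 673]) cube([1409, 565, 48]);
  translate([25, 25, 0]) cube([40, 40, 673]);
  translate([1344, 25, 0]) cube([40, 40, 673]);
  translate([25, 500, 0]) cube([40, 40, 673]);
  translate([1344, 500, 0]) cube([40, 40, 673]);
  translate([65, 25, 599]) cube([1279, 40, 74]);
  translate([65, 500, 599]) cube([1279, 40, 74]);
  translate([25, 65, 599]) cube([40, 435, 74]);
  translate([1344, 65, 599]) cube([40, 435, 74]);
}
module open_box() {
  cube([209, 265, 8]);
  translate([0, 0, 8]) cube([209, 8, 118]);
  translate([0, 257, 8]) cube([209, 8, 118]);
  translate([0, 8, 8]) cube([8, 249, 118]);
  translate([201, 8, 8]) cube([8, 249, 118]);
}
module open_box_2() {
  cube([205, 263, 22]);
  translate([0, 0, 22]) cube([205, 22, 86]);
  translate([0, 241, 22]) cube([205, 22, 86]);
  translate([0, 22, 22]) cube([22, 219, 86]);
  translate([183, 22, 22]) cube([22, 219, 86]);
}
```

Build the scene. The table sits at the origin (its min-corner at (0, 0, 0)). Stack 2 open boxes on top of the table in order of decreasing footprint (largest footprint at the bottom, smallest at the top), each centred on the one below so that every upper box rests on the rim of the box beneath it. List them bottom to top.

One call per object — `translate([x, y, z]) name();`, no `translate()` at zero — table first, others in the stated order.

table();
translate([600, 150, 721]) open_box();
translate([602, 151, 847]) open_box_2();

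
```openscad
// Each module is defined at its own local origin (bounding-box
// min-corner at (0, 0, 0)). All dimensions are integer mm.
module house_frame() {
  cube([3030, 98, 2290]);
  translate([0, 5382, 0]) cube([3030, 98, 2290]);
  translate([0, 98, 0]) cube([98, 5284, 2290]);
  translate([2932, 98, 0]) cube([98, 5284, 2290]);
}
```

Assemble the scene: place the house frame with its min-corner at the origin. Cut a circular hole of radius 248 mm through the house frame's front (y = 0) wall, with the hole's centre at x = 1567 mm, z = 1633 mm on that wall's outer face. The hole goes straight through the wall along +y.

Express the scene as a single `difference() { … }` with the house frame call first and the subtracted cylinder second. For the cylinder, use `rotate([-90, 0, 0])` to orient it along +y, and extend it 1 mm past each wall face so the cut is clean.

difference() {
  house_frame();
  translate([1567, -1, 1633]) rotate([-90, 0, 0]) cylinder(h = 100, r = 248);
}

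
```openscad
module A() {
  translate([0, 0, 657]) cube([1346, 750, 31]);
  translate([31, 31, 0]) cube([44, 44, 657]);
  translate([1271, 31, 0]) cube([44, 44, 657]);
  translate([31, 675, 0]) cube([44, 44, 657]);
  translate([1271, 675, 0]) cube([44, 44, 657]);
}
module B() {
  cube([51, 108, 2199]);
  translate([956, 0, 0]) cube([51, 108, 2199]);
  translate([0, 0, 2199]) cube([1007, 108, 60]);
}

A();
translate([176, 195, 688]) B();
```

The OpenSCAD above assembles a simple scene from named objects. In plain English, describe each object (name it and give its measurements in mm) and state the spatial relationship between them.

A is a rectangular dining table. The top is 1346×750×31 mm with its upper surface at z = 688 mm. It stands on four 44×44 mm square legs, each inset 31 mm from the nearest pair of top edges, running from the floor to the underside of the top.

B is a door frame. The clear opening is 905 mm wide and 2199 mm high. Two 51 mm wide jambs, 108 mm deep, stand either side of the opening from the floor to the top of the opening. A 60 mm thick head sits across the top of both jambs, spanning the full outside width of the frame.

The door frame is on top of the table.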